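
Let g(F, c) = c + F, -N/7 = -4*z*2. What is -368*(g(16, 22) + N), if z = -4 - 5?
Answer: 171488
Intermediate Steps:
z = -9
N = -504 (N = -7*(-4*(-9))*2 = -252*2 = -7*72 = -504)
g(F, c) = F + c
-368*(g(16, 22) + N) = -368*((16 + 22) - 504) = -368*(38 - 504) = -368*(-466) = 171488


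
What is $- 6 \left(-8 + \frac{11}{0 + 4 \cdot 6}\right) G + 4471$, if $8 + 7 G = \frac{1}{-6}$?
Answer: $\frac{106037}{24} \approx 4418.2$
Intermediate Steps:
$G = - \frac{7}{6}$ ($G = - \frac{8}{7} + \frac{1}{7 \left(-6\right)} = - \frac{8}{7} + \frac{1}{7} \left(- \frac{1}{6}\right) = - \frac{8}{7} - \frac{1}{42} = - \frac{7}{6} \approx -1.1667$)
$- 6 \left(-8 + \frac{11}{0 + 4 \cdot 6}\right) G + 4471 = - 6 \left(-8 + \frac{11}{0 + 4 \cdot 6}\right) \left(- \frac{7}{6}\right) + 4471 = - 6 \left(-8 + \frac{11}{0 + 24}\right) \left(- \frac{7}{6}\right) + 4471 = - 6 \left(-8 + \frac{11}{24}\right) \left(- \frac{7}{6}\right) + 4471 = \left(-6\right) \left(- \frac{181}{24}\right) \left(- \frac{7}{6}\right) + 4471 = \frac{181}{4} \left(- \frac{7}{6}\right) + 4471 = - \frac{1267}{24} + 4471 = \frac{106037}{24}$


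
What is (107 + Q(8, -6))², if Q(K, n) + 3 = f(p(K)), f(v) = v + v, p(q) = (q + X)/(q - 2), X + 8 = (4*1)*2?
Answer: 102400/9 ≈ 11378.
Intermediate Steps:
X = 0 (X = -8 + (4*1)*2 = -8 + 4*2 = -8 + 8 = 0)
p(q) = q/(-2 + q) (p(q) = (q + 0)/(q - 2) = q/(-2 + q))
f(v) = 2*v
Q(K, n) = -3 + 2*K/(-2 + K) (Q(K, n) = -3 + 2*(K/(-2 + K)) = -3 + 2*K/(-2 + K))
(107 + Q(8, -6))² = (107 + (6 - 1*8)/(-2 + 8))² = (107 + (6 - 8)/6)² = (107 + (⅙)*(-2))² = (107 - ⅓)² = (320/3)² = 102400/9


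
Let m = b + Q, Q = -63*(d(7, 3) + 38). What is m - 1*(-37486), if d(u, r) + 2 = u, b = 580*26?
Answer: 49857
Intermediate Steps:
b = 15080
d(u, r) = -2 + u
Q = -2709 (Q = -63*((-2 + 7) + 38) = -63*(5 + 38) = -63*43 = -2709)
m = 12371 (m = 15080 - 2709 = 12371)
m - 1*(-37486) = 12371 - 1*(-37486) = 12371 + 37486 = 49857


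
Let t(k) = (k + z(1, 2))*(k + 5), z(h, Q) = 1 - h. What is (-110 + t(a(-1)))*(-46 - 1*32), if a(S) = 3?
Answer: 6708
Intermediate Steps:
t(k) = k*(5 + k) (t(k) = (k + (1 - 1*1))*(k + 5) = (k + (1 - 1))*(5 + k) = (k + 0)*(5 + k) = k*(5 + k))
(-110 + t(a(-1)))*(-46 - 1*32) = (-110 + 3*(5 + 3))*(-46 - 1*32) = (-110 + 3*8)*(-46 - 32) = (-110 + 24)*(-78) = -86*(-78) = 6708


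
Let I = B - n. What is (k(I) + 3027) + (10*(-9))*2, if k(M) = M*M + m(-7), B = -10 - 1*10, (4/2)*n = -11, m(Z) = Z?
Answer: 12201/4 ≈ 3050.3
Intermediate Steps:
n = -11/2 (n = (1/2)*(-11) = -11/2 ≈ -5.5000)
B = -20 (B = -10 - 10 = -20)
I = -29/2 (I = -20 - 1*(-11/2) = -20 + 11/2 = -29/2 ≈ -14.500)
k(M) = -7 + M**2 (k(M) = M*M - 7 = M**2 - 7 = -7 + M**2)
(k(I) + 3027) + (10*(-9))*2 = ((-7 + (-29/2)**2) + 3027) + (10*(-9))*2 = ((-7 + 841/4) + 3027) - 90*2 = (813/4 + 3027) - 180 = 12921/4 - 180 = 12201/4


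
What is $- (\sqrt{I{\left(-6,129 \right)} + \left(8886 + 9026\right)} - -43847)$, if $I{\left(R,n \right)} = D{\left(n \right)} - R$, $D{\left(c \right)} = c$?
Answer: $-43847 - \sqrt{18047} \approx -43981.0$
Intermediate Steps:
$I{\left(R,n \right)} = n - R$
$- (\sqrt{I{\left(-6,129 \right)} + \left(8886 + 9026\right)} - -43847) = - (\sqrt{\left(129 - -6\right) + \left(8886 + 9026\right)} - -43847) = - (\sqrt{\left(129 + 6\right) + 17912} + 43847) = - (\sqrt{135 + 17912} + 43847) = - (\sqrt{18047} + 43847) = - (43847 + \sqrt{18047}) = -43847 - \sqrt{18047}$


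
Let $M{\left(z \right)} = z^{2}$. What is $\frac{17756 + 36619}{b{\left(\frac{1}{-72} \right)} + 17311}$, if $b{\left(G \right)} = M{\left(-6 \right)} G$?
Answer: $\frac{108750}{34621} \approx 3.1412$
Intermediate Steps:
$b{\left(G \right)} = 36 G$ ($b{\left(G \right)} = \left(-6\right)^{2} G = 36 G$)
$\frac{17756 + 36619}{b{\left(\frac{1}{-72} \right)} + 17311} = \frac{17756 + 36619}{\frac{36}{-72} + 17311} = \frac{54375}{36 \left(- \frac{1}{72}\right) + 17311} = \frac{54375}{- \frac{1}{2} + 17311} = \frac{54375}{\frac{34621}{2}} = 54375 \cdot \frac{2}{34621} = \frac{108750}{34621}$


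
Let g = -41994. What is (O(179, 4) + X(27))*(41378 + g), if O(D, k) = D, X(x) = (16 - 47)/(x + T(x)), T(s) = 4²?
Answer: -4722256/43 ≈ -1.0982e+5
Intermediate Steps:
T(s) = 16
X(x) = -31/(16 + x) (X(x) = (16 - 47)/(x + 16) = -31/(16 + x))
(O(179, 4) + X(27))*(41378 + g) = (179 - 31/(16 + 27))*(41378 - 41994) = (179 - 31/43)*(-616) = (7666/43)*(-616) = -4722256/43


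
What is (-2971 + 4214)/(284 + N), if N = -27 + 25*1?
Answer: 1243/282 ≈ 4.4078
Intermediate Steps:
N = -2 (N = -27 + 25 = -2)
(-2971 + 4214)/(284 + N) = (-2971 + 4214)/(284 - 2) = 1243/282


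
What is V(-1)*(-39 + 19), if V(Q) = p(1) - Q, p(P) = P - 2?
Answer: 0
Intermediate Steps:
p(P) = -2 + P
V(Q) = -1 - Q (V(Q) = (-2 + 1) - Q = -1 - Q)
V(-1)*(-39 + 19) = (-1 - 1*(-1))*(-39 + 19) = (-1 + 1)*(-20) = 0*(-20) = 0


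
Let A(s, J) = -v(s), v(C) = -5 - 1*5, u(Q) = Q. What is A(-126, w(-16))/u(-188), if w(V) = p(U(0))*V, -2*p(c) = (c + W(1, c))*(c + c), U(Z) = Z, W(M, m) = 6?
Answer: -5/94 ≈ -0.053191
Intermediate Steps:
v(C) = -10 (v(C) = -5 - 5 = -10)
p(c) = -c*(6 + c) (p(c) = -(c + 6)*(c + c)/2 = -(6 + c)*2*c/2 = -c*(6 + c))
w(V) = 0 (w(V) = (-1*0*(6 + 0))*V = (-1*0*6)*V = 0*V = 0)
A(s, J) = 10 (A(s, J) = -1*(-10) = 10)
A(-126, w(-16))/u(-188) = 10/(-188) = 10*(-1/188) = -5/94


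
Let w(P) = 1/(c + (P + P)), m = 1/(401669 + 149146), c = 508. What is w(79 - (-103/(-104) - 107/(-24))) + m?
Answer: 21507334/14072772435 ≈ 0.0015283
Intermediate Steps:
m = 1/550815 ≈ 1.8155e-6
w(P) = 1/(508 + 2*P) (w(P) = 1/(508 + (P + P)) = 1/(508 + 2*P))
w(79 - (-103/(-104) - 107/(-24))) + m = 1/(2*(254 + (79 - (-103/(-104) - 107/(-24))))) + 1/550815 = 1/(2*(254 + (79 - (-103*(-1/104) - 107*(-1/24))))) + 1/550815 = 1/(2*(254 + (79 - (103/104 + 107/24)))) + 1/550815 = 1/(2*(254 + (79 - 1*425/78))) + 1/550815 = 1/(2*(254 + (79 - 425/78))) + 1/550815 = 1/(2*(254 + 5737/78)) + 1/550815 = 1/(2*(25549/78)) + 1/550815 = (1/2)*(78/25549) + 1/550815 = 39/25549 + 1/550815 = 21507334/14072772435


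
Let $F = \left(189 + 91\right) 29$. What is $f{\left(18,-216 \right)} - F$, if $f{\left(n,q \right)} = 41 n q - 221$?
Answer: $-167749$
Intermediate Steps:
$f{\left(n,q \right)} = -221 + 41 n q$ ($f{\left(n,q \right)} = 41 n q - 221 = -221 + 41 n q$)
$F = 8120$ ($F = 280 \cdot 29 = 8120$)
$f{\left(18,-216 \right)} - F = \left(-221 + 41 \cdot 18 \left(-216\right)\right) - 8120 = \left(-221 - 159408\right) - 8120 = -159629 - 8120 = -167749$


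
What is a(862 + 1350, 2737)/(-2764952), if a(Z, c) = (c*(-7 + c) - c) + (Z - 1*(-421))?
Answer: -3735953/1382476 ≈ -2.7024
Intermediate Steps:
a(Z, c) = 421 + Z - c + c*(-7 + c) (a(Z, c) = (-c + c*(-7 + c)) + (Z + 421) = (-c + c*(-7 + c)) + (421 + Z) = 421 + Z - c + c*(-7 + c))
a(862 + 1350, 2737)/(-2764952) = (421 + (862 + 1350) + 2737² - 8*2737)/(-2764952) = (421 + 2212 + 7491169 - 21896)*(-1/2764952) = 7471906*(-1/2764952) = -3735953/1382476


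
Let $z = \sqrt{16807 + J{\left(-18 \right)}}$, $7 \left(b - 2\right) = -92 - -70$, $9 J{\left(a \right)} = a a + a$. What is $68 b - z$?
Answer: $- \frac{544}{7} - \sqrt{16841} \approx -207.49$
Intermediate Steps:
$J{\left(a \right)} = \frac{a}{9} + \frac{a^{2}}{9}$ ($J{\left(a \right)} = \frac{a a + a}{9} = \frac{a^{2} + a}{9} = \frac{a + a^{2}}{9} = \frac{a}{9} + \frac{a^{2}}{9}$)
$b = - \frac{8}{7}$ ($b = 2 + \frac{-92 - -70}{7} = 2 + \frac{-92 + 70}{7} = 2 + \frac{1}{7} \left(-22\right) = 2 - \frac{22}{7} = - \frac{8}{7} \approx -1.1429$)
$z = \sqrt{16841}$ ($z = \sqrt{16807 + \frac{1}{9} \left(-18\right) \left(1 - 18\right)} = \sqrt{16807 + \frac{1}{9} \left(-18\right) \left(-17\right)} = \sqrt{16807 + 34} = \sqrt{16841} \approx 129.77$)
$68 b - z = 68 \left(- \frac{8}{7}\right) - \sqrt{16841} = - \frac{544}{7} - \sqrt{16841}$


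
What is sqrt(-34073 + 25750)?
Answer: I*sqrt(8323) ≈ 91.23*I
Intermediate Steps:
sqrt(-34073 + 25750) = sqrt(-8323) = I*sqrt(8323)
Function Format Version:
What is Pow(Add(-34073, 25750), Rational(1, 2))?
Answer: Mul(I, Pow(8323, Rational(1, 2))) ≈ Mul(91.230, I)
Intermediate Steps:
Pow(Add(-34073, 25750), Rational(1, 2)) = Pow(-8323, Rational(1, 2)) = Mul(I, Pow(8323, Rational(1, 2)))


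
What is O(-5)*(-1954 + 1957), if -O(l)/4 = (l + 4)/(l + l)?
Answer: -6/5 ≈ -1.2000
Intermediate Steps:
O(l) = -2*(4 + l)/l (O(l) = -4*(l + 4)/(l + l) = -4*(4 + l)/(2*l) = -4*(4 + l)*1/(2*l) = -2*(4 + l)/l)
O(-5)*(-1954 + 1957) = (-2 - 8/(-5))*(-1954 + 1957) = (-2 - 8*(-⅕))*3 = (-2 + 8/5)*3 = -⅖*3 = -6/5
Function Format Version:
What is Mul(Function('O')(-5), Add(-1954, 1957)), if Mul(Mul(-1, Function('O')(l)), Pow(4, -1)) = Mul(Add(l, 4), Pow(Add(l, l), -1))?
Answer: Rational(-6, 5) ≈ -1.2000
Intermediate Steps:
Function('O')(l) = Mul(-2, Pow(l, -1), Add(4, l)) (Function('O')(l) = Mul(-4, Mul(Add(l, 4), Pow(Add(l, l), -1))) = Mul(-4, Mul(Add(4, l), Pow(Mul(2, l), -1))) = Mul(-4, Mul(Add(4, l), Mul(Rational(1, 2), Pow(l, -1)))) = Mul(-4, Mul(Rational(1, 2), Pow(l, -1), Add(4, l))) = Mul(-2, Pow(l, -1), Add(4, l)))
Mul(Function('O')(-5), Add(-1954, 1957)) = Mul(Add(-2, Mul(-8, Pow(-5, -1))), Add(-1954, 1957)) = Mul(Add(-2, Mul(-8, Rational(-1, 5))), 3) = Mul(Add(-2, Rational(8, 5)), 3) = Mul(Rational(-2, 5), 3) = Rational(-6, 5)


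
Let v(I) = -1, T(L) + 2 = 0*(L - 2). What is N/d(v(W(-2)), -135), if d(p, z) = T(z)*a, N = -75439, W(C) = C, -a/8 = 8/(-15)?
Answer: 1131585/128 ≈ 8840.5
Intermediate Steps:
a = 64/15 (a = -64/(-15) = -64*(-1)/15 = -8*(-8/15) = 64/15 ≈ 4.2667)
T(L) = -2 (T(L) = -2 + 0*(L - 2) = -2 + 0*(-2 + L) = -2 + 0 = -2)
d(p, z) = -128/15 (d(p, z) = -2*64/15 = -128/15)
N/d(v(W(-2)), -135) = -75439/(-128/15) = -75439*(-15/128) = 1131585/128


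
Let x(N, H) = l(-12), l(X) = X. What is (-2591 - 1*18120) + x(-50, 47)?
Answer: -20723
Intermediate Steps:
x(N, H) = -12
(-2591 - 1*18120) + x(-50, 47) = (-2591 - 1*18120) - 12 = (-2591 - 18120) - 12 = -20711 - 12 = -20723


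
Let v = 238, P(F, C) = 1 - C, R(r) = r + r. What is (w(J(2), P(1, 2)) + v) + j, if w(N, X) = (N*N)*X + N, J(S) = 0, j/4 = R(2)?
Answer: 254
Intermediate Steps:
R(r) = 2*r
j = 16 (j = 4*(2*2) = 4*4 = 16)
w(N, X) = N + X*N**2 (w(N, X) = N**2*X + N = X*N**2 + N = N + X*N**2)
(w(J(2), P(1, 2)) + v) + j = (0*(1 + 0*(1 - 1*2)) + 238) + 16 = (0*(1 + 0*(1 - 2)) + 238) + 16 = (0*(1 + 0*(-1)) + 238) + 16 = (0*(1 + 0) + 238) + 16 = (0*1 + 238) + 16 = (0 + 238) + 16 = 238 + 16 = 254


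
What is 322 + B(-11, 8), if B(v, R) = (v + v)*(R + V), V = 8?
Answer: -30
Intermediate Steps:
B(v, R) = 2*v*(8 + R) (B(v, R) = (v + v)*(R + 8) = (2*v)*(8 + R) = 2*v*(8 + R))
322 + B(-11, 8) = 322 + 2*(-11)*(8 + 8) = 322 + 2*(-11)*16 = 322 - 352 = -30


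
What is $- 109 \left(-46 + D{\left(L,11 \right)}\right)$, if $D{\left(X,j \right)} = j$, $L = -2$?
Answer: $3815$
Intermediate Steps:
$- 109 \left(-46 + D{\left(L,11 \right)}\right) = - 109 \left(-46 + 11\right) = \left(-109\right) \left(-35\right) = 3815$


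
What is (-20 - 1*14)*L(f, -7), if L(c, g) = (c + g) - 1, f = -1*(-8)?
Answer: 0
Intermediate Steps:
f = 8
L(c, g) = -1 + c + g
(-20 - 1*14)*L(f, -7) = (-20 - 1*14)*(-1 + 8 - 7) = (-20 - 14)*0 = -34*0 = 0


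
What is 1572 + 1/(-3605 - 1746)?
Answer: 8411771/5351 ≈ 1572.0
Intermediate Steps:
1572 + 1/(-3605 - 1746) = 1572 + 1/(-5351) = 1572 - 1/5351 = 8411771/5351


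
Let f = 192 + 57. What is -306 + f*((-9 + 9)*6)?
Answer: -306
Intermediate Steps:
f = 249
-306 + f*((-9 + 9)*6) = -306 + 249*((-9 + 9)*6) = -306 + 249*(0*6) = -306 + 249*0 = -306 + 0 = -306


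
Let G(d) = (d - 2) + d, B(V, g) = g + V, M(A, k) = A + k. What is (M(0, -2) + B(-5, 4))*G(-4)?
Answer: 30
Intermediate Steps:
B(V, g) = V + g
G(d) = -2 + 2*d (G(d) = (-2 + d) + d = -2 + 2*d)
(M(0, -2) + B(-5, 4))*G(-4) = ((0 - 2) + (-5 + 4))*(-2 + 2*(-4)) = (-2 - 1)*(-2 - 8) = -3*(-10) = 30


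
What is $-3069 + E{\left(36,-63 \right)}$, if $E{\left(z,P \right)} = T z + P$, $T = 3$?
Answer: $-3024$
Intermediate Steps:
$E{\left(z,P \right)} = P + 3 z$ ($E{\left(z,P \right)} = 3 z + P = P + 3 z$)
$-3069 + E{\left(36,-63 \right)} = -3069 + \left(-63 + 3 \cdot 36\right) = -3069 + \left(-63 + 108\right) = -3069 + 45 = -3024$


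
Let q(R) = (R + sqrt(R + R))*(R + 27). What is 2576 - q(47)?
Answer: -902 - 74*sqrt(94) ≈ -1619.5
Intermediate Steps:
q(R) = (27 + R)*(R + sqrt(2)*sqrt(R)) (q(R) = (R + sqrt(2*R))*(27 + R) = (R + sqrt(2)*sqrt(R))*(27 + R) = (27 + R)*(R + sqrt(2)*sqrt(R)))
2576 - q(47) = 2576 - (47**2 + 27*47 + sqrt(2)*47**(3/2) + 27*sqrt(2)*sqrt(47)) = 2576 - (2209 + 1269 + sqrt(2)*(47*sqrt(47)) + 27*sqrt(94)) = 2576 - (2209 + 1269 + 47*sqrt(94) + 27*sqrt(94)) = 2576 - (3478 + 74*sqrt(94)) = 2576 + (-3478 - 74*sqrt(94)) = -902 - 74*sqrt(94)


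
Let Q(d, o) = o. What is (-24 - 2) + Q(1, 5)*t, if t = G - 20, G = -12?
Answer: -186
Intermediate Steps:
t = -32 (t = -12 - 20 = -32)
(-24 - 2) + Q(1, 5)*t = (-24 - 2) + 5*(-32) = -26 - 160 = -186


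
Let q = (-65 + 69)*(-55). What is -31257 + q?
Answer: -31477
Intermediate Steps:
q = -220 (q = 4*(-55) = -220)
-31257 + q = -31257 - 220 = -31477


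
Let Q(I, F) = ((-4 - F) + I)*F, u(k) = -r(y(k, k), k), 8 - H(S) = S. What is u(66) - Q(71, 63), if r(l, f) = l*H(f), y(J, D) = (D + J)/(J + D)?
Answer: -194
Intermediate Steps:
y(J, D) = 1 (y(J, D) = (D + J)/(D + J) = 1)
H(S) = 8 - S
r(l, f) = l*(8 - f)
u(k) = -8 + k (u(k) = -(8 - k) = -8 + k)
Q(I, F) = F*(-4 + I - F) (Q(I, F) = (-4 + I - F)*F = F*(-4 + I - F))
u(66) - Q(71, 63) = (-8 + 66) - 63*(-4 + 71 - 1*63) = 58 - 63*(-4 + 71 - 63) = 58 - 63*4 = 58 - 1*252 = 58 - 252 = -194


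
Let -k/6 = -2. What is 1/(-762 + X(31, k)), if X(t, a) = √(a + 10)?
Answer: -381/290311 - √22/580622 ≈ -0.0013205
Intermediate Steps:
k = 12 (k = -6*(-2) = 12)
X(t, a) = √(10 + a)
1/(-762 + X(31, k)) = 1/(-762 + √(10 + 12)) = 1/(-762 + √22)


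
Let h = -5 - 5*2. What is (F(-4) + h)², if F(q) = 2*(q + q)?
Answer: 961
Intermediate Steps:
F(q) = 4*q (F(q) = 2*(2*q) = 4*q)
h = -15 (h = -5 - 10 = -15)
(F(-4) + h)² = (4*(-4) - 15)² = (-16 - 15)² = (-31)² = 961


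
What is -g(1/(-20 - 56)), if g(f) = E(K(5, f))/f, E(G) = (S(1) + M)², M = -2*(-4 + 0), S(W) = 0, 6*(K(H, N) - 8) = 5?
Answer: 4864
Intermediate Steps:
K(H, N) = 53/6 (K(H, N) = 8 + (⅙)*5 = 8 + ⅚ = 53/6)
M = 8 (M = -2*(-4) = 8)
E(G) = 64 (E(G) = (0 + 8)² = 8² = 64)
g(f) = 64/f
-g(1/(-20 - 56)) = -64/(1/(-20 - 56)) = -64/(1/(-76)) = -64/(-1/76) = -64*(-76) = -1*(-4864) = 4864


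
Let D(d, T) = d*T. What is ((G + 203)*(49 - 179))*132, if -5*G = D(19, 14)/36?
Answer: -10374364/3 ≈ -3.4581e+6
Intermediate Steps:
D(d, T) = T*d
G = -133/90 (G = -14*19/(5*36) = -266/(5*36) = -⅕*133/18 = -133/90 ≈ -1.4778)
((G + 203)*(49 - 179))*132 = ((-133/90 + 203)*(49 - 179))*132 = ((18137/90)*(-130))*132 = -235781/9*132 = -10374364/3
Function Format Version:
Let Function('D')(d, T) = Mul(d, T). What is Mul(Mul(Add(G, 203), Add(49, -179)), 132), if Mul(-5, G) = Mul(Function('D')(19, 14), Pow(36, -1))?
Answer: Rational(-10374364, 3) ≈ -3.4581e+6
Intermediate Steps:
Function('D')(d, T) = Mul(T, d)
G = Rational(-133, 90) (G = Mul(Rational(-1, 5), Mul(Mul(14, 19), Pow(36, -1))) = Mul(Rational(-1, 5), Mul(266, Rational(1, 36))) = Mul(Rational(-1, 5), Rational(133, 18)) = Rational(-133, 90) ≈ -1.4778)
Mul(Mul(Add(G, 203), Add(49, -179)), 132) = Mul(Mul(Add(Rational(-133, 90), 203), Add(49, -179)), 132) = Mul(Mul(Rational(18137, 90), -130), 132) = Mul(Rational(-235781, 9), 132) = Rational(-10374364, 3)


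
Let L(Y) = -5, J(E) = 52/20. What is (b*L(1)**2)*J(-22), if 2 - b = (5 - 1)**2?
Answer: -910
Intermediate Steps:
J(E) = 13/5 (J(E) = 52*(1/20) = 13/5)
b = -14 (b = 2 - (5 - 1)**2 = 2 - 1*4**2 = 2 - 1*16 = 2 - 16 = -14)
(b*L(1)**2)*J(-22) = -14*(-5)**2*(13/5) = -14*25*(13/5) = -350*13/5 = -910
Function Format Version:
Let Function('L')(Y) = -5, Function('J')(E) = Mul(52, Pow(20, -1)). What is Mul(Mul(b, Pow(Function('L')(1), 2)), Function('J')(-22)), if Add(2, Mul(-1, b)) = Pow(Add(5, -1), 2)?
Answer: -910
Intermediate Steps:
Function('J')(E) = Rational(13, 5) (Function('J')(E) = Mul(52, Rational(1, 20)) = Rational(13, 5))
b = -14 (b = Add(2, Mul(-1, Pow(Add(5, -1), 2))) = Add(2, Mul(-1, Pow(4, 2))) = Add(2, Mul(-1, 16)) = Add(2, -16) = -14)
Mul(Mul(b, Pow(Function('L')(1), 2)), Function('J')(-22)) = Mul(Mul(-14, Pow(-5, 2)), Rational(13, 5)) = Mul(Mul(-14, 25), Rational(13, 5)) = Mul(-350, Rational(13, 5)) = -910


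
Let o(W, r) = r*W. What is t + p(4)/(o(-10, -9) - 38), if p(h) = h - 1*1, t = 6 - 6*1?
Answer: 3/52 ≈ 0.057692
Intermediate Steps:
o(W, r) = W*r
t = 0 (t = 6 - 6 = 0)
p(h) = -1 + h (p(h) = h - 1 = -1 + h)
t + p(4)/(o(-10, -9) - 38) = 0 + (-1 + 4)/(-10*(-9) - 38) = 0 + 3/(90 - 38) = 0 + 3/52 = 3/52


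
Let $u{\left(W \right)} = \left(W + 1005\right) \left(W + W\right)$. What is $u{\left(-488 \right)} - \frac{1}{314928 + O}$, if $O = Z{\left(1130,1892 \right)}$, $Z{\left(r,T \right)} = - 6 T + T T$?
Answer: $- \frac{1959451838081}{3883240} \approx -5.0459 \cdot 10^{5}$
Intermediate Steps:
$Z{\left(r,T \right)} = T^{2} - 6 T$ ($Z{\left(r,T \right)} = - 6 T + T^{2} = T^{2} - 6 T$)
$O = 3568312$ ($O = 1892 \left(-6 + 1892\right) = 1892 \cdot 1886 = 3568312$)
$u{\left(W \right)} = 2 W \left(1005 + W\right)$ ($u{\left(W \right)} = \left(1005 + W\right) 2 W = 2 W \left(1005 + W\right)$)
$u{\left(-488 \right)} - \frac{1}{314928 + O} = 2 \left(-488\right) \left(1005 - 488\right) - \frac{1}{314928 + 3568312} = 2 \left(-488\right) 517 - \frac{1}{3883240} = -504592 - \frac{1}{3883240} = - \frac{1959451838081}{3883240}$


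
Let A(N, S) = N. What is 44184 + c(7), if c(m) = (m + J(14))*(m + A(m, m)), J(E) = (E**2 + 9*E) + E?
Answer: 48986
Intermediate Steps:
J(E) = E**2 + 10*E
c(m) = 2*m*(336 + m) (c(m) = (m + 14*(10 + 14))*(m + m) = (m + 14*24)*(2*m) = (m + 336)*(2*m) = (336 + m)*(2*m) = 2*m*(336 + m))
44184 + c(7) = 44184 + 2*7*(336 + 7) = 44184 + 2*7*343 = 44184 + 4802 = 48986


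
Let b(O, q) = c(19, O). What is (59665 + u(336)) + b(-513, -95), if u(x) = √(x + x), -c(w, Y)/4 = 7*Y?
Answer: 74029 + 4*√42 ≈ 74055.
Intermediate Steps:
c(w, Y) = -28*Y
b(O, q) = -28*O
u(x) = √2*√x (u(x) = √(2*x) = √2*√x)
(59665 + u(336)) + b(-513, -95) = (59665 + √2*√336) - 28*(-513) = (59665 + √2*(4*√21)) + 14364 = (59665 + 4*√42) + 14364 = 74029 + 4*√42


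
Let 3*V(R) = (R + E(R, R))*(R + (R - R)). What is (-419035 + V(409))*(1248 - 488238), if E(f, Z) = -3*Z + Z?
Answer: 231220579380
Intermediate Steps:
E(f, Z) = -2*Z
V(R) = -R²/3 (V(R) = ((R - 2*R)*(R + (R - R)))/3 = ((-R)*(R + 0))/3 = ((-R)*R)/3 = (-R²)/3 = -R²/3)
(-419035 + V(409))*(1248 - 488238) = (-419035 - ⅓*409²)*(1248 - 488238) = (-419035 - ⅓*167281)*(-486990) = (-419035 - 167281/3)*(-486990) = -1424386/3*(-486990) = 231220579380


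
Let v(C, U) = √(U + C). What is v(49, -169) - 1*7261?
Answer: -7261 + 2*I*√30 ≈ -7261.0 + 10.954*I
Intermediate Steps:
v(C, U) = √(C + U)
v(49, -169) - 1*7261 = √(49 - 169) - 1*7261 = √(-120) - 7261 = 2*I*√30 - 7261 = -7261 + 2*I*√30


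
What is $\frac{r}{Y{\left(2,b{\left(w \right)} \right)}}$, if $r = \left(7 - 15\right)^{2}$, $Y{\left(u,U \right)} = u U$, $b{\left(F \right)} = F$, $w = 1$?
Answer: $32$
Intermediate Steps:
$Y{\left(u,U \right)} = U u$
$r = 64$ ($r = \left(-8\right)^{2} = 64$)
$\frac{r}{Y{\left(2,b{\left(w \right)} \right)}} = \frac{64}{1 \cdot 2} = \frac{64}{2} = 64 \cdot \frac{1}{2} = 32$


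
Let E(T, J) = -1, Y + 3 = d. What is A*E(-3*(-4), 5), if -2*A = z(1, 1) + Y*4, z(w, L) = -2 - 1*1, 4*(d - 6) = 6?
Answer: 15/2 ≈ 7.5000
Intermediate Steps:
d = 15/2 (d = 6 + (1/4)*6 = 6 + 3/2 = 15/2 ≈ 7.5000)
Y = 9/2 (Y = -3 + 15/2 = 9/2 ≈ 4.5000)
z(w, L) = -3 (z(w, L) = -2 - 1 = -3)
A = -15/2 (A = -(-3 + (9/2)*4)/2 = -(-3 + 18)/2 = -1/2*15 = -15/2 ≈ -7.5000)
A*E(-3*(-4), 5) = -15/2*(-1) = 15/2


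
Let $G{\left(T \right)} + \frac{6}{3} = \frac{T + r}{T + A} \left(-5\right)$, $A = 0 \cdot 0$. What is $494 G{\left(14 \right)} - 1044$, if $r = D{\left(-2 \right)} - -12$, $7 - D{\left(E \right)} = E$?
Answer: $-8207$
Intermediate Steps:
$D{\left(E \right)} = 7 - E$
$r = 21$ ($r = \left(7 - -2\right) - -12 = \left(7 + 2\right) + 12 = 9 + 12 = 21$)
$A = 0$
$G{\left(T \right)} = -2 - \frac{5 \left(21 + T\right)}{T}$ ($G{\left(T \right)} = -2 + \frac{T + 21}{T + 0} \left(-5\right) = -2 + \frac{21 + T}{T} \left(-5\right) = -2 - \frac{5 \left(21 + T\right)}{T}$)
$494 G{\left(14 \right)} - 1044 = 494 \left(-7 - \frac{105}{14}\right) - 1044 = 494 \left(-7 - \frac{15}{2}\right) - 1044 = 494 \left(- \frac{29}{2}\right) - 1044 = -7163 - 1044 = -8207$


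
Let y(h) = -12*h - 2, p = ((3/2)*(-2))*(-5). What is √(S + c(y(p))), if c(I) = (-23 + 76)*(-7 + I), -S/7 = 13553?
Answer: 2*I*√26222 ≈ 323.86*I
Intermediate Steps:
S = -94871 (S = -7*13553 = -94871)
p = 15 (p = ((3*(½))*(-2))*(-5) = ((3/2)*(-2))*(-5) = -3*(-5) = 15)
y(h) = -2 - 12*h
c(I) = -371 + 53*I (c(I) = 53*(-7 + I) = -371 + 53*I)
√(S + c(y(p))) = √(-94871 + (-371 + 53*(-2 - 12*15))) = √(-94871 + (-371 + 53*(-2 - 180))) = √(-94871 + (-371 + 53*(-182))) = √(-94871 + (-371 - 9646)) = √(-94871 - 10017) = √(-104888) = 2*I*√26222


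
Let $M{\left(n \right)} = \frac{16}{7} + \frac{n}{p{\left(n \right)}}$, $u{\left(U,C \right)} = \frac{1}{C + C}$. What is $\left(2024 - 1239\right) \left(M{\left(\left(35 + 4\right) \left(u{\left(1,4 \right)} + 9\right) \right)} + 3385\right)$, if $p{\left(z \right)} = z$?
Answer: $\frac{18618630}{7} \approx 2.6598 \cdot 10^{6}$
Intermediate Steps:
$u{\left(U,C \right)} = \frac{1}{2 C}$
$M{\left(n \right)} = \frac{23}{7}$ ($M{\left(n \right)} = \frac{16}{7} + \frac{n}{n} = 16 \cdot \frac{1}{7} + 1 = \frac{16}{7} + 1 = \frac{23}{7}$)
$\left(2024 - 1239\right) \left(M{\left(\left(35 + 4\right) \left(u{\left(1,4 \right)} + 9\right) \right)} + 3385\right) = \left(2024 - 1239\right) \left(\frac{23}{7} + 3385\right) = 785 \cdot \frac{23718}{7} = \frac{18618630}{7}$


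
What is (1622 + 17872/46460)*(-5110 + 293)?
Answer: -90771538366/11615 ≈ -7.8150e+6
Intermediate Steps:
(1622 + 17872/46460)*(-5110 + 293) = (1622 + 17872*(1/46460))*(-4817) = (1622 + 4468/11615)*(-4817) = (18843998/11615)*(-4817) = -90771538366/11615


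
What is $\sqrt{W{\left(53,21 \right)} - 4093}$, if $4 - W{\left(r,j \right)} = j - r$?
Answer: $i \sqrt{4057} \approx 63.695 i$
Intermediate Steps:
$W{\left(r,j \right)} = 4 + r - j$ ($W{\left(r,j \right)} = 4 - \left(j - r\right) = 4 + r - j$)
$\sqrt{W{\left(53,21 \right)} - 4093} = \sqrt{\left(4 + 53 - 21\right) - 4093} = \sqrt{36 - 4093} = \sqrt{-4057} = i \sqrt{4057}$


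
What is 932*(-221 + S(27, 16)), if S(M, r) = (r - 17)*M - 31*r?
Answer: -693408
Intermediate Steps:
S(M, r) = -31*r + M*(-17 + r) (S(M, r) = (-17 + r)*M - 31*r = M*(-17 + r) - 31*r = -31*r + M*(-17 + r))
932*(-221 + S(27, 16)) = 932*(-221 + (-31*16 - 17*27 + 27*16)) = 932*(-221 + (-496 - 459 + 432)) = 932*(-221 - 523) = 932*(-744) = -693408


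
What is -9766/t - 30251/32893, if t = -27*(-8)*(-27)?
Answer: 72404603/95915988 ≈ 0.75488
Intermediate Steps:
t = -5832 (t = 216*(-27) = -5832)
-9766/t - 30251/32893 = -9766/(-5832) - 30251/32893 = -9766*(-1/5832) - 30251*1/32893 = 4883/2916 - 30251/32893 = 72404603/95915988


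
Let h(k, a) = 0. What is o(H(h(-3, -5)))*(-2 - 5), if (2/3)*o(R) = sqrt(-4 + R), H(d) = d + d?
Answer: -21*I ≈ -21.0*I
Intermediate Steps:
H(d) = 2*d
o(R) = 3*sqrt(-4 + R)/2
o(H(h(-3, -5)))*(-2 - 5) = (3*sqrt(-4 + 2*0)/2)*(-2 - 5) = (3*sqrt(-4 + 0)/2)*(-7) = (3*sqrt(-4)/2)*(-7) = (3*(2*I)/2)*(-7) = (3*I)*(-7) = -21*I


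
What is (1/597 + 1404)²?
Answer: 702560799721/356409 ≈ 1.9712e+6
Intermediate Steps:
(1/597 + 1404)² = (838189/597)² = 702560799721/356409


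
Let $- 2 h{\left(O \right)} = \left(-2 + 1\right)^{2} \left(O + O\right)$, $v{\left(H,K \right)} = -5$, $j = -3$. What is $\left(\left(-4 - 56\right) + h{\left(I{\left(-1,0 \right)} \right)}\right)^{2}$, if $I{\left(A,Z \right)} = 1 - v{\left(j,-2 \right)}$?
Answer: $4356$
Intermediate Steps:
$I{\left(A,Z \right)} = 6$ ($I{\left(A,Z \right)} = 1 - -5 = 1 + 5 = 6$)
$h{\left(O \right)} = - O$ ($h{\left(O \right)} = - \frac{\left(-2 + 1\right)^{2} \left(O + O\right)}{2} = - \frac{\left(-1\right)^{2} \cdot 2 O}{2} = - \frac{1 \cdot 2 O}{2} = - \frac{2 O}{2} = - O$)
$\left(\left(-4 - 56\right) + h{\left(I{\left(-1,0 \right)} \right)}\right)^{2} = \left(\left(-4 - 56\right) - 6\right)^{2} = \left(-60 - 6\right)^{2} = \left(-66\right)^{2} = 4356$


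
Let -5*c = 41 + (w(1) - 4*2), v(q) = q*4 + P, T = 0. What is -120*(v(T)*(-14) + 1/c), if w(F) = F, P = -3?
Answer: -85380/17 ≈ -5022.4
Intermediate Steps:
v(q) = -3 + 4*q (v(q) = q*4 - 3 = 4*q - 3 = -3 + 4*q)
c = -34/5 (c = -(41 + (1 - 4*2))/5 = -(41 + (1 - 8))/5 = -(41 - 7)/5 = -⅕*34 = -34/5 ≈ -6.8000)
-120*(v(T)*(-14) + 1/c) = -120*((-3 + 4*0)*(-14) + 1/(-34/5)) = -120*((-3 + 0)*(-14) - 5/34) = -120*(-3*(-14) - 5/34) = -120*(42 - 5/34) = -120*1423/34 = -85380/17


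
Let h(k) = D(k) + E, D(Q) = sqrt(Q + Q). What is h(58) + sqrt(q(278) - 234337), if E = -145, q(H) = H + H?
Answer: -145 + 2*sqrt(29) + I*sqrt(233781) ≈ -134.23 + 483.51*I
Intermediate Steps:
q(H) = 2*H
D(Q) = sqrt(2)*sqrt(Q) (D(Q) = sqrt(2*Q) = sqrt(2)*sqrt(Q))
h(k) = -145 + sqrt(2)*sqrt(k) (h(k) = sqrt(2)*sqrt(k) - 145 = -145 + sqrt(2)*sqrt(k))
h(58) + sqrt(q(278) - 234337) = (-145 + sqrt(2)*sqrt(58)) + sqrt(2*278 - 234337) = (-145 + 2*sqrt(29)) + sqrt(556 - 234337) = (-145 + 2*sqrt(29)) + sqrt(-233781) = (-145 + 2*sqrt(29)) + I*sqrt(233781) = -145 + 2*sqrt(29) + I*sqrt(233781)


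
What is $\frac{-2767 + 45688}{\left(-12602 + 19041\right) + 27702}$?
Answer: $\frac{42921}{34141} \approx 1.2572$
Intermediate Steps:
$\frac{-2767 + 45688}{\left(-12602 + 19041\right) + 27702} = \frac{42921}{6439 + 27702} = \frac{42921}{34141}$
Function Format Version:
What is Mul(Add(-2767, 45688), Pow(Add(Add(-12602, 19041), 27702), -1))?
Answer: Rational(42921, 34141) ≈ 1.2572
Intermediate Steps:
Mul(Add(-2767, 45688), Pow(Add(Add(-12602, 19041), 27702), -1)) = Mul(42921, Pow(Add(6439, 27702), -1)) = Mul(42921, Pow(34141, -1)) = Mul(42921, Rational(1, 34141)) = Rational(42921, 34141)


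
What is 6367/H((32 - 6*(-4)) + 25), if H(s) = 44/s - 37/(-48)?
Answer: 8251632/1703 ≈ 4845.4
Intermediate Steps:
H(s) = 37/48 + 44/s (H(s) = 44/s - 37*(-1/48) = 44/s + 37/48 = 37/48 + 44/s)
6367/H((32 - 6*(-4)) + 25) = 6367/(37/48 + 44/((32 - 6*(-4)) + 25)) = 6367/(37/48 + 44/((32 + 24) + 25)) = 6367/(37/48 + 44/(56 + 25)) = 6367/(37/48 + 44/81) = 6367/(1703/1296) = 6367*(1296/1703) = 8251632/1703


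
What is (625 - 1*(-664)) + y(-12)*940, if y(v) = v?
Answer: -9991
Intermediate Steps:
(625 - 1*(-664)) + y(-12)*940 = (625 - 1*(-664)) - 12*940 = (625 + 664) - 11280 = 1289 - 11280 = -9991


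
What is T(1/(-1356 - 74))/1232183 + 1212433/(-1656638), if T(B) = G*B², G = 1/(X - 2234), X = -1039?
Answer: -4999436375174458623469/6831104298296288052900 ≈ -0.73186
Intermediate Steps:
G = -1/3273 (G = 1/(-1039 - 2234) = 1/(-3273) = -1/3273 ≈ -0.00030553)
T(B) = -B²/3273
T(1/(-1356 - 74))/1232183 + 1212433/(-1656638) = -1/(3273*(-1356 - 74)²)/1232183 + 1212433/(-1656638) = -(1/(-1430))²/3273*(1/1232183) + 1212433*(-1/1656638) = -(-1/1430)²/3273*(1/1232183) - 1212433/1656638 = -1/3273*1/2044900*(1/1232183) - 1212433/1656638 = -1/6692957700*1/1232183 - 1212433/1656638 = -1/8246948697659100 - 1212433/1656638 = -4999436375174458623469/6831104298296288052900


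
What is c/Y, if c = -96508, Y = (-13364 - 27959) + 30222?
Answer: 96508/11101 ≈ 8.6936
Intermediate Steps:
Y = -11101 (Y = -41323 + 30222 = -11101)
c/Y = -96508/(-11101) = -96508*(-1/11101) = 96508/11101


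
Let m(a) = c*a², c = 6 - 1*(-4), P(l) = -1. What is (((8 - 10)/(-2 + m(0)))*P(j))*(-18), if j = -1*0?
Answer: 18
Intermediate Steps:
j = 0
c = 10 (c = 6 + 4 = 10)
m(a) = 10*a²
(((8 - 10)/(-2 + m(0)))*P(j))*(-18) = (((8 - 10)/(-2 + 10*0²))*(-1))*(-18) = (-2/(-2 + 10*0)*(-1))*(-18) = (-2/(-2 + 0)*(-1))*(-18) = (-2/(-2)*(-1))*(-18) = (-2*(-½)*(-1))*(-18) = (1*(-1))*(-18) = -1*(-18) = 18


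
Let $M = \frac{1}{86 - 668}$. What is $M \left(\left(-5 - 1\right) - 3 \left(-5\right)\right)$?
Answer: $- \frac{3}{194} \approx -0.015464$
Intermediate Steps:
$M = - \frac{1}{582}$ ($M = \frac{1}{-582} = - \frac{1}{582} \approx -0.0017182$)
$M \left(\left(-5 - 1\right) - 3 \left(-5\right)\right) = - \frac{\left(-5 - 1\right) - 3 \left(-5\right)}{582} = - \frac{\left(-5 - 1\right) - -15}{582} = - \frac{-6 + 15}{582} = \left(- \frac{1}{582}\right) 9 = - \frac{3}{194}$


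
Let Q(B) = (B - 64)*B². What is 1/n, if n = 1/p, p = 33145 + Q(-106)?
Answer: -1876975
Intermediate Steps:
Q(B) = B²*(-64 + B) (Q(B) = (-64 + B)*B² = B²*(-64 + B))
p = -1876975 (p = 33145 + (-106)²*(-64 - 106) = 33145 + 11236*(-170) = 33145 - 1910120 = -1876975)
n = -1/1876975 (n = 1/(-1876975) = -1/1876975 ≈ -5.3277e-7)
1/n = 1/(-1/1876975) = -1876975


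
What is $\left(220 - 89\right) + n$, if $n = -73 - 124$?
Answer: $-66$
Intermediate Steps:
$n = -197$ ($n = -73 - 124 = -197$)
$\left(220 - 89\right) + n = \left(220 - 89\right) - 197 = 131 - 197 = -66$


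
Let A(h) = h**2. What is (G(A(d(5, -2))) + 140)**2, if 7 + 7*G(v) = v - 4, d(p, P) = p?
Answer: 20164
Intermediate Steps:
G(v) = -11/7 + v/7 (G(v) = -1 + (v - 4)/7 = -1 + (-4 + v)/7 = -1 + (-4/7 + v/7) = -11/7 + v/7)
(G(A(d(5, -2))) + 140)**2 = ((-11/7 + (1/7)*5**2) + 140)**2 = ((-11/7 + (1/7)*25) + 140)**2 = ((-11/7 + 25/7) + 140)**2 = (2 + 140)**2 = 142**2 = 20164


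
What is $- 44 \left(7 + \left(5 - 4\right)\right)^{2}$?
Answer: $-2816$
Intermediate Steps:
$- 44 \left(7 + \left(5 - 4\right)\right)^{2} = - 44 \left(7 + 1\right)^{2} = - 44 \cdot 8^{2} = \left(-44\right) 64 = -2816$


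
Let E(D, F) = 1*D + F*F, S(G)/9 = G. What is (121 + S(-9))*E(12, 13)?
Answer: 7240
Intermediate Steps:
S(G) = 9*G
E(D, F) = D + F²
(121 + S(-9))*E(12, 13) = (121 + 9*(-9))*(12 + 13²) = (121 - 81)*(12 + 169) = 40*181 = 7240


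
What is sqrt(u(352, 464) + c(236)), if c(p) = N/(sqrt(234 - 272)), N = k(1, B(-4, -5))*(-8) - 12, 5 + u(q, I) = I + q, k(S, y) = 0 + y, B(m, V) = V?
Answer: sqrt(292771 - 266*I*sqrt(38))/19 ≈ 28.478 - 0.079749*I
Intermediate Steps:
k(S, y) = y
u(q, I) = -5 + I + q (u(q, I) = -5 + (I + q) = -5 + I + q)
N = 28 (N = -5*(-8) - 12 = 40 - 12 = 28)
c(p) = -14*I*sqrt(38)/19 (c(p) = 28/(sqrt(234 - 272)) = 28/(sqrt(-38)) = 28/((I*sqrt(38))) = 28*(-I*sqrt(38)/38) = -14*I*sqrt(38)/19)
sqrt(u(352, 464) + c(236)) = sqrt((-5 + 464 + 352) - 14*I*sqrt(38)/19) = sqrt(811 - 14*I*sqrt(38)/19)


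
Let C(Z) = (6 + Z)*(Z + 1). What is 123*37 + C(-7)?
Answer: 4557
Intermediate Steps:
C(Z) = (1 + Z)*(6 + Z) (C(Z) = (6 + Z)*(1 + Z) = (1 + Z)*(6 + Z))
123*37 + C(-7) = 123*37 + (6 + (-7)**2 + 7*(-7)) = 4551 + (6 + 49 - 49) = 4551 + 6 = 4557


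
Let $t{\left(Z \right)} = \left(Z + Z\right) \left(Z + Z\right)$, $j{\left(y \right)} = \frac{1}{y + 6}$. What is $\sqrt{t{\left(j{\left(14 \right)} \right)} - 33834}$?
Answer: $\frac{i \sqrt{3383399}}{10} \approx 183.94 i$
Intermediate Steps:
$j{\left(y \right)} = \frac{1}{6 + y}$
$t{\left(Z \right)} = 4 Z^{2}$ ($t{\left(Z \right)} = 2 Z 2 Z = 4 Z^{2}$)
$\sqrt{t{\left(j{\left(14 \right)} \right)} - 33834} = \sqrt{4 \left(\frac{1}{6 + 14}\right)^{2} - 33834} = \sqrt{4 \left(\frac{1}{20}\right)^{2} - 33834} = \sqrt{\frac{4}{400} - 33834} = \sqrt{4 \cdot \frac{1}{400} - 33834} = \sqrt{\frac{1}{100} - 33834} = \sqrt{- \frac{3383399}{100}} = \frac{i \sqrt{3383399}}{10}$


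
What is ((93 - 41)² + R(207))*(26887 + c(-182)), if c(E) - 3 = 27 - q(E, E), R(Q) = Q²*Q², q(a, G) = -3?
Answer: 49426183474600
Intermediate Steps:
R(Q) = Q⁴
c(E) = 33 (c(E) = 3 + (27 - 1*(-3)) = 3 + (27 + 3) = 3 + 30 = 33)
((93 - 41)² + R(207))*(26887 + c(-182)) = ((93 - 41)² + 207⁴)*(26887 + 33) = (52² + 1836036801)*26920 = (2704 + 1836036801)*26920 = 1836039505*26920 = 49426183474600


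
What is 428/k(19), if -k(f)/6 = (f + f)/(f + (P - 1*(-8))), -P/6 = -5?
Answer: -107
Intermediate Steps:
P = 30 (P = -6*(-5) = 30)
k(f) = -12*f/(38 + f) (k(f) = -6*(f + f)/(f + (30 - 1*(-8))) = -6*2*f/(f + (30 + 8)) = -6*2*f/(f + 38) = -6*2*f/(38 + f) = -12*f/(38 + f))
428/k(19) = 428/((-12*19/(38 + 19))) = 428/((-12*19/57)) = 428/((-12*19*1/57)) = 428/(-4) = 428*(-¼) = -107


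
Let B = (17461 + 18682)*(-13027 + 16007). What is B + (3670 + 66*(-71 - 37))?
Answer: 107702682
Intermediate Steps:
B = 107706140 (B = 36143*2980 = 107706140)
B + (3670 + 66*(-71 - 37)) = 107706140 + (3670 + 66*(-71 - 37)) = 107706140 + (3670 + 66*(-108)) = 107706140 + (3670 - 7128) = 107706140 - 3458 = 107702682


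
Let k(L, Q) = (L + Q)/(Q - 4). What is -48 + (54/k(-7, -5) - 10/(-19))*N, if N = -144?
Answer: -113160/19 ≈ -5955.8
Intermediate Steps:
k(L, Q) = (L + Q)/(-4 + Q)
-48 + (54/k(-7, -5) - 10/(-19))*N = -48 + (54/(((-7 - 5)/(-4 - 5))) - 10/(-19))*(-144) = -48 + (54/((-12/(-9))) - 10*(-1/19))*(-144) = -48 + (54/((-1/9*(-12))) + 10/19)*(-144) = -48 + (54/(4/3) + 10/19)*(-144) = -48 + (54*(3/4) + 10/19)*(-144) = -48 + (81/2 + 10/19)*(-144) = -48 + (1559/38)*(-144) = -48 - 112248/19 = -113160/19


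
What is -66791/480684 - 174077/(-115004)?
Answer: 9499349563/6910072842 ≈ 1.3747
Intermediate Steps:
-66791/480684 - 174077/(-115004) = -66791*1/480684 - 174077*(-1/115004) = -66791/480684 + 174077/115004 = 9499349563/6910072842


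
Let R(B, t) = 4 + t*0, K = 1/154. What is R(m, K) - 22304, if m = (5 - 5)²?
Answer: -22300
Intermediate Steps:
K = 1/154 ≈ 0.0064935
m = 0 (m = 0² = 0)
R(B, t) = 4 (R(B, t) = 4 + 0 = 4)
R(m, K) - 22304 = 4 - 22304 = -22300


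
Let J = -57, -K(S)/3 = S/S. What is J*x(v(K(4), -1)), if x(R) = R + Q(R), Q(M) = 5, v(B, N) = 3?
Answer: -456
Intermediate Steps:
K(S) = -3 (K(S) = -3*S/S = -3*1 = -3)
x(R) = 5 + R (x(R) = R + 5 = 5 + R)
J*x(v(K(4), -1)) = -57*(5 + 3) = -57*8 = -456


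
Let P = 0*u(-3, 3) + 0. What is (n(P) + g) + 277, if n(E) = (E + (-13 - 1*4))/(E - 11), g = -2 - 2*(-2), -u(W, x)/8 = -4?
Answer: 3086/11 ≈ 280.55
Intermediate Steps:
u(W, x) = 32 (u(W, x) = -8*(-4) = 32)
g = 2 (g = -2 + 4 = 2)
P = 0 (P = 0*32 + 0 = 0 + 0 = 0)
n(E) = (-17 + E)/(-11 + E) (n(E) = (E + (-13 - 4))/(-11 + E) = (E - 17)/(-11 + E) = (-17 + E)/(-11 + E))
(n(P) + g) + 277 = ((-17 + 0)/(-11 + 0) + 2) + 277 = (-17/(-11) + 2) + 277 = (-1/11*(-17) + 2) + 277 = (17/11 + 2) + 277 = 39/11 + 277 = 3086/11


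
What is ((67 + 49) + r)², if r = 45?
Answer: 25921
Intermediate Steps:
((67 + 49) + r)² = ((67 + 49) + 45)² = (116 + 45)² = 161² = 25921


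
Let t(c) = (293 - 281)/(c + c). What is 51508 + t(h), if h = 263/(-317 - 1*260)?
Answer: 13543142/263 ≈ 51495.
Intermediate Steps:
h = -263/577 (h = 263/(-317 - 260) = 263/(-577) = 263*(-1/577) = -263/577 ≈ -0.45581)
t(c) = 6/c (t(c) = 12/((2*c)) = 12*(1/(2*c)) = 6/c)
51508 + t(h) = 51508 + 6/(-263/577) = 51508 + 6*(-577/263) = 51508 - 3462/263 = 13543142/263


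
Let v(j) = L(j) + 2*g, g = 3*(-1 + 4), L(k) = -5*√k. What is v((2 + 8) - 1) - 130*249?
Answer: -32367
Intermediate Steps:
g = 9 (g = 3*3 = 9)
v(j) = 18 - 5*√j (v(j) = -5*√j + 2*9 = -5*√j + 18 = 18 - 5*√j)
v((2 + 8) - 1) - 130*249 = (18 - 5*√((2 + 8) - 1)) - 130*249 = (18 - 5*√(10 - 1)) - 32370 = (18 - 5*√9) - 32370 = (18 - 5*3) - 32370 = (18 - 15) - 32370 = 3 - 32370 = -32367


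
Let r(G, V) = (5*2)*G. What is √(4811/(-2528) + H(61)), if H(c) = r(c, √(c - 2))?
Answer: √242888502/632 ≈ 24.660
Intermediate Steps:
r(G, V) = 10*G
H(c) = 10*c
√(4811/(-2528) + H(61)) = √(4811/(-2528) + 10*61) = √(4811*(-1/2528) + 610) = √(-4811/2528 + 610) = √(1537269/2528) = √242888502/632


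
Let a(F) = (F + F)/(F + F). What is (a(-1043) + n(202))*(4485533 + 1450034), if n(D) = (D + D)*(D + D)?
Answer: 968785439039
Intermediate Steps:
n(D) = 4*D**2 (n(D) = (2*D)*(2*D) = 4*D**2)
a(F) = 1 (a(F) = (2*F)/((2*F)) = (2*F)*(1/(2*F)) = 1)
(a(-1043) + n(202))*(4485533 + 1450034) = (1 + 4*202**2)*(4485533 + 1450034) = (1 + 4*40804)*5935567 = (1 + 163216)*5935567 = 163217*5935567 = 968785439039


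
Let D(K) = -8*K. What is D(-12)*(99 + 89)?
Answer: 18048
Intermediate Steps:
D(-12)*(99 + 89) = (-8*(-12))*(99 + 89) = 96*188 = 18048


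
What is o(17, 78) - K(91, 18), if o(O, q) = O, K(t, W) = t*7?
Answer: -620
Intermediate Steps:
K(t, W) = 7*t
o(17, 78) - K(91, 18) = 17 - 7*91 = 17 - 1*637 = 17 - 637 = -620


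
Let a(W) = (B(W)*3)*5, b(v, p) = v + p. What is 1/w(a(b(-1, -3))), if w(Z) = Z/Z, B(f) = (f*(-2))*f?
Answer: 1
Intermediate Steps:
b(v, p) = p + v
B(f) = -2*f² (B(f) = (-2*f)*f = -2*f²)
a(W) = -30*W² (a(W) = (-2*W²*3)*5 = -6*W²*5 = -30*W²)
w(Z) = 1
1/w(a(b(-1, -3))) = 1/1 = 1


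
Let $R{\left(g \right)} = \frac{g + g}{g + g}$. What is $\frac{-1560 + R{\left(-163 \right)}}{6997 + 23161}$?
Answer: $- \frac{1559}{30158} \approx -0.051694$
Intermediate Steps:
$R{\left(g \right)} = 1$ ($R{\left(g \right)} = \frac{2 g}{2 g} = 2 g \frac{1}{2 g} = 1$)
$\frac{-1560 + R{\left(-163 \right)}}{6997 + 23161} = \frac{-1560 + 1}{6997 + 23161} = - \frac{1559}{30158}$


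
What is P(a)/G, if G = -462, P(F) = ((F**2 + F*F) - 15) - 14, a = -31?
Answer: -631/154 ≈ -4.0974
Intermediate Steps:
P(F) = -29 + 2*F**2 (P(F) = ((F**2 + F**2) - 15) - 14 = (2*F**2 - 15) - 14 = (-15 + 2*F**2) - 14 = -29 + 2*F**2)
P(a)/G = (-29 + 2*(-31)**2)/(-462) = (-29 + 2*961)*(-1/462) = (-29 + 1922)*(-1/462) = 1893*(-1/462) = -631/154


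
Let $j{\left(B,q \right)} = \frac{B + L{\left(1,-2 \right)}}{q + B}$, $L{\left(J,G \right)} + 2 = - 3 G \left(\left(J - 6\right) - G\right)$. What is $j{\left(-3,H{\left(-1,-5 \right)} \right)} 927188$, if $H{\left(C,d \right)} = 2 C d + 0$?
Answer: $- \frac{21325324}{7} \approx -3.0465 \cdot 10^{6}$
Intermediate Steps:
$H{\left(C,d \right)} = 2 C d$ ($H{\left(C,d \right)} = 2 C d + 0 = 2 C d$)
$L{\left(J,G \right)} = -2 - 3 G \left(-6 + J - G\right)$ ($L{\left(J,G \right)} = -2 + - 3 G \left(\left(J - 6\right) - G\right) = -2 + - 3 G \left(\left(-6 + J\right) - G\right) = -2 + - 3 G \left(-6 + J - G\right) = -2 - 3 G \left(-6 + J - G\right)$)
$j{\left(B,q \right)} = \frac{-20 + B}{B + q}$ ($j{\left(B,q \right)} = \frac{B + \left(-2 + 3 \left(-2\right)^{2} + 18 \left(-2\right) - \left(-6\right) 1\right)}{q + B} = \frac{B + \left(-2 + 3 \cdot 4 - 36 + 6\right)}{B + q} = \frac{B + \left(-2 + 12 - 36 + 6\right)}{B + q} = \frac{B - 20}{B + q} = \frac{-20 + B}{B + q}$)
$j{\left(-3,H{\left(-1,-5 \right)} \right)} 927188 = \frac{-20 - 3}{-3 + 2 \left(-1\right) \left(-5\right)} 927188 = \frac{1}{-3 + 10} \left(-23\right) 927188 = \frac{1}{7} \left(-23\right) 927188 = \left(- \frac{23}{7}\right) 927188 = - \frac{21325324}{7}$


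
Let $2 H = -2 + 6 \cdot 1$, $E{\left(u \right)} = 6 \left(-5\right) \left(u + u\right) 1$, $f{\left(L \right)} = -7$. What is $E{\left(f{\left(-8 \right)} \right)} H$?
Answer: $840$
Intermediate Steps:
$E{\left(u \right)} = - 60 u$ ($E{\left(u \right)} = - 30 \cdot 2 u 1 = - 30 \cdot 2 u = - 60 u$)
$H = 2$ ($H = \frac{-2 + 6 \cdot 1}{2} = \frac{-2 + 6}{2} = \frac{1}{2} \cdot 4 = 2$)
$E{\left(f{\left(-8 \right)} \right)} H = \left(-60\right) \left(-7\right) 2 = 420 \cdot 2 = 840$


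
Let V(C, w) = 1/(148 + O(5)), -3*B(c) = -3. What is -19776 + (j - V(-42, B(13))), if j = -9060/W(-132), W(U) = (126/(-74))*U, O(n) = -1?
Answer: -96128954/4851 ≈ -19816.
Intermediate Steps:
B(c) = 1 (B(c) = -1/3*(-3) = 1)
W(U) = -63*U/37 (W(U) = (126*(-1/74))*U = -63*U/37)
V(C, w) = 1/147 (V(C, w) = 1/(148 - 1) = 1/147)
j = -27935/693 (j = -9060/((-63/37*(-132))) = -9060/8316/37 = -9060*37/8316 = -27935/693 ≈ -40.310)
-19776 + (j - V(-42, B(13))) = -19776 + (-27935/693 - 1*1/147) = -19776 + (-27935/693 - 1/147) = -19776 - 195578/4851 = -96128954/4851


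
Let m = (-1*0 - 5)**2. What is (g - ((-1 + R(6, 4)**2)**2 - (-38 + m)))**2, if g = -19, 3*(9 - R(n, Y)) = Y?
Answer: 74524632064/6561 ≈ 1.1359e+7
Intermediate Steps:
m = 25 (m = (0 - 5)**2 = (-5)**2 = 25)
R(n, Y) = 9 - Y/3
(g - ((-1 + R(6, 4)**2)**2 - (-38 + m)))**2 = (-19 - ((-1 + (9 - 1/3*4)**2)**2 - (-38 + 25)))**2 = (-19 - ((-1 + (9 - 4/3)**2)**2 - 1*(-13)))**2 = (-19 - ((-1 + (23/3)**2)**2 + 13))**2 = (-19 - ((-1 + 529/9)**2 + 13))**2 = (-19 - ((520/9)**2 + 13))**2 = (-19 - (270400/81 + 13))**2 = (-19 - 1*271453/81)**2 = (-19 - 271453/81)**2 = (-272992/81)**2 = 74524632064/6561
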